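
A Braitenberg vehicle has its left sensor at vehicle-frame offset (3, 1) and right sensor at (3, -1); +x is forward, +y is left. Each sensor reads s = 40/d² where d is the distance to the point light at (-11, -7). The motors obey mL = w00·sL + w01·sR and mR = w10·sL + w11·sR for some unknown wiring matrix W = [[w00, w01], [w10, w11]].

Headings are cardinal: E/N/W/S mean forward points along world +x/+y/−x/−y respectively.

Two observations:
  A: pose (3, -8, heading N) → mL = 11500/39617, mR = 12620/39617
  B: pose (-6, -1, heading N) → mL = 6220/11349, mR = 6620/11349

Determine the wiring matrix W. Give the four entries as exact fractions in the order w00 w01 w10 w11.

obs A: pose=(3,-8,N) → sL=40/173, sR=40/229, mL=11500/39617, mR=12620/39617
obs B: pose=(-6,-1,N) → sL=40/97, sR=40/117, mL=6220/11349, mR=6620/11349
sensor matrix S = [[40/173, 40/229], [40/97, 40/117]]; det S = 3155200/449613333
solve [mL_A; mL_B] = S·[w00; w01] and [mR_A; mR_B] = S·[w10; w11]:
  w00 = 1/2, w01 = 1, w10 = 1, w11 = 1/2

1/2 1 1 1/2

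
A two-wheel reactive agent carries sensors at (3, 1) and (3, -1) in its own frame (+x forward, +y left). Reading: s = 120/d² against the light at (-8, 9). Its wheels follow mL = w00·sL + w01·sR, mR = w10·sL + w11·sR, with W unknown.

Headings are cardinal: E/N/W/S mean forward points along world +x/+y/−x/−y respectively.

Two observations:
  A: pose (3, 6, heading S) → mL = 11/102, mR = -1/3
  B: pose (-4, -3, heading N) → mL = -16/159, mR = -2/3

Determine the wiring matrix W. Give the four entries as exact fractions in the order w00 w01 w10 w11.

obs A: pose=(3,6,S) → sL=2/3, sR=15/17, mL=11/102, mR=-1/3
obs B: pose=(-4,-3,N) → sL=4/3, sR=60/53, mL=-16/159, mR=-2/3
sensor matrix S = [[2/3, 15/17], [4/3, 60/53]]; det S = -380/901
solve [mL_A; mL_B] = S·[w00; w01] and [mR_A; mR_B] = S·[w10; w11]:
  w00 = -1/2, w01 = 1/2, w10 = -1/2, w11 = 0

-1/2 1/2 -1/2 0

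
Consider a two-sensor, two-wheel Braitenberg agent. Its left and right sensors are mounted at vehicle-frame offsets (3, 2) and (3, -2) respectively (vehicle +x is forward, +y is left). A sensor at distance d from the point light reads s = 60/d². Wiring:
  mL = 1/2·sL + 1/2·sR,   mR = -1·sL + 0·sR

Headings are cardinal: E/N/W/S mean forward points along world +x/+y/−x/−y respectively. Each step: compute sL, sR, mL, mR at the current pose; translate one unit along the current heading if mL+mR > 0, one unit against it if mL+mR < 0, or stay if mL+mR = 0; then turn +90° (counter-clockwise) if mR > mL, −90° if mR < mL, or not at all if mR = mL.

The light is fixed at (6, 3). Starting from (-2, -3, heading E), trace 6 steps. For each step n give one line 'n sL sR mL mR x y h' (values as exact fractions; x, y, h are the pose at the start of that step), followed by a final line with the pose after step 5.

0 60/41 60/89 3900/3649 -60/41 -2 -3 E
1 6/13 30/101 498/1313 -6/13 -3 -3 S
2 60/193 20/51 3460/9843 -60/193 -3 -2 W
3 15/37 15/17 405/629 -15/37 -4 -2 N
4 60/53 12/17 828/901 -60/53 -4 -1 E
5 6/13 30/109 522/1417 -6/13 -5 -1 S
final -5 0 W

n=0: pose=(-2,-3,E); sL=60/41, sR=60/89; mL=3900/3649, mR=-60/41; mL+mR=-1440/3649 → advance -1; mR−mL=-9240/3649 → turn -1·90°
n=1: pose=(-3,-3,S); sL=6/13, sR=30/101; mL=498/1313, mR=-6/13; mL+mR=-108/1313 → advance -1; mR−mL=-1104/1313 → turn -1·90°
n=2: pose=(-3,-2,W); sL=60/193, sR=20/51; mL=3460/9843, mR=-60/193; mL+mR=400/9843 → advance +1; mR−mL=-6520/9843 → turn -1·90°
n=3: pose=(-4,-2,N); sL=15/37, sR=15/17; mL=405/629, mR=-15/37; mL+mR=150/629 → advance +1; mR−mL=-660/629 → turn -1·90°
n=4: pose=(-4,-1,E); sL=60/53, sR=12/17; mL=828/901, mR=-60/53; mL+mR=-192/901 → advance -1; mR−mL=-1848/901 → turn -1·90°
n=5: pose=(-5,-1,S); sL=6/13, sR=30/109; mL=522/1417, mR=-6/13; mL+mR=-132/1417 → advance -1; mR−mL=-1176/1417 → turn -1·90°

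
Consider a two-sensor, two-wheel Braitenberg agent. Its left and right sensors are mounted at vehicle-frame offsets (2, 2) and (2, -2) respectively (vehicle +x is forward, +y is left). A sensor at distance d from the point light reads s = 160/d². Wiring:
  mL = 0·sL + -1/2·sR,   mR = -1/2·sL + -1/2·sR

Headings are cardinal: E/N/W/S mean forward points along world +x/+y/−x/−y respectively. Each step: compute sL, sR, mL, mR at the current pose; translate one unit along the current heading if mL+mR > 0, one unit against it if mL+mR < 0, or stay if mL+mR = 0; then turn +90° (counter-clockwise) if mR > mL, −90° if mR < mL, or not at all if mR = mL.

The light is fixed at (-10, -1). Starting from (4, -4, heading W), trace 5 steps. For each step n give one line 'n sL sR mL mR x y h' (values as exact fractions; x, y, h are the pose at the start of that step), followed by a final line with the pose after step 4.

n=0: pose=(4,-4,W); sL=160/169, sR=32/29; mL=-16/29, mR=-5024/4901; mL+mR=-7728/4901 → advance -1; mR−mL=-80/169 → turn -1·90°
n=1: pose=(5,-4,N); sL=16/17, sR=16/29; mL=-8/29, mR=-368/493; mL+mR=-504/493 → advance -1; mR−mL=-8/17 → turn -1·90°
n=2: pose=(5,-5,E); sL=160/293, sR=32/65; mL=-16/65, mR=-9888/19045; mL+mR=-14576/19045 → advance -1; mR−mL=-80/293 → turn -1·90°
n=3: pose=(4,-5,S); sL=40/73, sR=8/9; mL=-4/9, mR=-472/657; mL+mR=-764/657 → advance -1; mR−mL=-20/73 → turn -1·90°
n=4: pose=(4,-4,W); sL=160/169, sR=32/29; mL=-16/29, mR=-5024/4901; mL+mR=-7728/4901 → advance -1; mR−mL=-80/169 → turn -1·90°

0 160/169 32/29 -16/29 -5024/4901 4 -4 W
1 16/17 16/29 -8/29 -368/493 5 -4 N
2 160/293 32/65 -16/65 -9888/19045 5 -5 E
3 40/73 8/9 -4/9 -472/657 4 -5 S
4 160/169 32/29 -16/29 -5024/4901 4 -4 W
final 5 -4 N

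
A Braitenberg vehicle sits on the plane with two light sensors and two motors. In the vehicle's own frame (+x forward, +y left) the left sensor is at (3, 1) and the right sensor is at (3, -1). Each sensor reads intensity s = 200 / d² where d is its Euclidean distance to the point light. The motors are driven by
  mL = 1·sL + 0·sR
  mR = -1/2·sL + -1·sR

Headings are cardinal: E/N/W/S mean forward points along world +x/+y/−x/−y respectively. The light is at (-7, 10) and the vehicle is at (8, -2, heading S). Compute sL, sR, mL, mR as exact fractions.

left sensor world pos  = (9, -5); dL² = 481
right sensor world pos = (7, -5); dR² = 421
sL = 200/481 = 200/481
sR = 200/421 = 200/421
mL = 1·sL + 0·sR = 200/481
mR = -1/2·sL + -1·sR = -138300/202501

200/481 200/421 200/481 -138300/202501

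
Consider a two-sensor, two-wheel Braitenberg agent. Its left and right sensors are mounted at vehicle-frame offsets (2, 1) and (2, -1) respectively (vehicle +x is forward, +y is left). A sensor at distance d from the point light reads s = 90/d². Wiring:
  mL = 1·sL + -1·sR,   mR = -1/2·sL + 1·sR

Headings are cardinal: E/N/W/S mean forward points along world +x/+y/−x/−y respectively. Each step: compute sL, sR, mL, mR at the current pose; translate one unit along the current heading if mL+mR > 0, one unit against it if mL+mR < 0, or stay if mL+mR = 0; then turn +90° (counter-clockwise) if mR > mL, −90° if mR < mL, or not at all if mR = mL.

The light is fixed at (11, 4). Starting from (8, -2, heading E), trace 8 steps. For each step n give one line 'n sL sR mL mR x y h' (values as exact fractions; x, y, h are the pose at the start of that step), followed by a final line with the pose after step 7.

n=0: pose=(8,-2,E); sL=45/13, sR=9/5; mL=108/65, mR=9/130; mL+mR=45/26 → advance +1; mR−mL=-207/130 → turn -1·90°
n=1: pose=(9,-2,S); sL=18/13, sR=90/73; mL=144/949, mR=513/949; mL+mR=9/13 → advance +1; mR−mL=369/949 → turn +1·90°
n=2: pose=(9,-3,E); sL=5/2, sR=45/32; mL=35/32, mR=5/32; mL+mR=5/4 → advance +1; mR−mL=-15/16 → turn -1·90°
n=3: pose=(10,-3,S); sL=10/9, sR=18/17; mL=8/153, mR=77/153; mL+mR=5/9 → advance +1; mR−mL=23/51 → turn +1·90°
n=4: pose=(10,-4,E); sL=9/5, sR=45/41; mL=144/205, mR=81/410; mL+mR=9/10 → advance +1; mR−mL=-207/410 → turn -1·90°
n=5: pose=(11,-4,S); sL=90/101, sR=90/101; mL=0, mR=45/101; mL+mR=45/101 → advance +1; mR−mL=45/101 → turn +1·90°
n=6: pose=(11,-5,E); sL=45/34, sR=45/52; mL=405/884, mR=45/221; mL+mR=45/68 → advance +1; mR−mL=-225/884 → turn -1·90°
n=7: pose=(12,-5,S); sL=18/25, sR=90/121; mL=-72/3025, mR=1161/3025; mL+mR=9/25 → advance +1; mR−mL=1233/3025 → turn +1·90°

0 45/13 9/5 108/65 9/130 8 -2 E
1 18/13 90/73 144/949 513/949 9 -2 S
2 5/2 45/32 35/32 5/32 9 -3 E
3 10/9 18/17 8/153 77/153 10 -3 S
4 9/5 45/41 144/205 81/410 10 -4 E
5 90/101 90/101 0 45/101 11 -4 S
6 45/34 45/52 405/884 45/221 11 -5 E
7 18/25 90/121 -72/3025 1161/3025 12 -5 S
final 12 -6 E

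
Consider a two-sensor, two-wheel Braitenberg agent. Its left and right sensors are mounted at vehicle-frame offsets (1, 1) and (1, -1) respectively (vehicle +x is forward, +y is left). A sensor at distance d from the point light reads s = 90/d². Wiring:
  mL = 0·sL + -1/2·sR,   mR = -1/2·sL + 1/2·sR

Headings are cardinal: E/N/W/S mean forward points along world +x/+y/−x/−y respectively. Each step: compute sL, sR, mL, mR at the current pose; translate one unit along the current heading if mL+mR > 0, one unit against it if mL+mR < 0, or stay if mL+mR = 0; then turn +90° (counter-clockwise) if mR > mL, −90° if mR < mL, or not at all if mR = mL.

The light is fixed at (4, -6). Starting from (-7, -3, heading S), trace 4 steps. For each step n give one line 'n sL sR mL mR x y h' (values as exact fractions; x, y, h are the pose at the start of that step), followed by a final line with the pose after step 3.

0 45/52 45/74 -45/148 -495/3848 -7 -3 S
1 18/25 90/109 -45/109 144/2725 -7 -2 E
2 45/97 45/73 -45/146 540/7081 -8 -2 N
3 90/173 18/37 -9/37 -108/6401 -8 -3 W
final -7 -3 S

n=0: pose=(-7,-3,S); sL=45/52, sR=45/74; mL=-45/148, mR=-495/3848; mL+mR=-45/104 → advance -1; mR−mL=675/3848 → turn +1·90°
n=1: pose=(-7,-2,E); sL=18/25, sR=90/109; mL=-45/109, mR=144/2725; mL+mR=-9/25 → advance -1; mR−mL=1269/2725 → turn +1·90°
n=2: pose=(-8,-2,N); sL=45/97, sR=45/73; mL=-45/146, mR=540/7081; mL+mR=-45/194 → advance -1; mR−mL=5445/14162 → turn +1·90°
n=3: pose=(-8,-3,W); sL=90/173, sR=18/37; mL=-9/37, mR=-108/6401; mL+mR=-45/173 → advance -1; mR−mL=1449/6401 → turn +1·90°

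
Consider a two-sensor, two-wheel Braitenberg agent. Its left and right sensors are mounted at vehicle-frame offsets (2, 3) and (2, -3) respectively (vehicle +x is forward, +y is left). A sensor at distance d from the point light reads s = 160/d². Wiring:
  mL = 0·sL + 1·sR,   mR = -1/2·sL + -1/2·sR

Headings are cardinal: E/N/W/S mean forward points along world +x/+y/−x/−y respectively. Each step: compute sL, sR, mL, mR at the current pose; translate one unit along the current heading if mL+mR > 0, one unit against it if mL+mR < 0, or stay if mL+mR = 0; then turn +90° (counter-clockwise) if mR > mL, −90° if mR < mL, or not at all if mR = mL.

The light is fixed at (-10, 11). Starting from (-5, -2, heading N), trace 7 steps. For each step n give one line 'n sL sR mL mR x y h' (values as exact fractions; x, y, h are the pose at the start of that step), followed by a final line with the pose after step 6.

n=0: pose=(-5,-2,N); sL=32/25, sR=32/37; mL=32/37, mR=-992/925; mL+mR=-192/925 → advance -1; mR−mL=-1792/925 → turn -1·90°
n=1: pose=(-5,-3,E); sL=16/17, sR=80/169; mL=80/169, mR=-2032/2873; mL+mR=-672/2873 → advance -1; mR−mL=-3392/2873 → turn -1·90°
n=2: pose=(-6,-3,S); sL=32/61, sR=160/257; mL=160/257, mR=-8992/15677; mL+mR=768/15677 → advance +1; mR−mL=-18752/15677 → turn -1·90°
n=3: pose=(-6,-4,W); sL=20/41, sR=40/37; mL=40/37, mR=-1190/1517; mL+mR=450/1517 → advance +1; mR−mL=-2830/1517 → turn -1·90°
n=4: pose=(-7,-4,N); sL=160/169, sR=32/41; mL=32/41, mR=-5984/6929; mL+mR=-576/6929 → advance -1; mR−mL=-11392/6929 → turn -1·90°
n=5: pose=(-7,-5,E); sL=80/97, sR=80/193; mL=80/193, mR=-11600/18721; mL+mR=-3840/18721 → advance -1; mR−mL=-19360/18721 → turn -1·90°
n=6: pose=(-8,-5,S); sL=160/349, sR=32/65; mL=32/65, mR=-10784/22685; mL+mR=384/22685 → advance +1; mR−mL=-21952/22685 → turn -1·90°

0 32/25 32/37 32/37 -992/925 -5 -2 N
1 16/17 80/169 80/169 -2032/2873 -5 -3 E
2 32/61 160/257 160/257 -8992/15677 -6 -3 S
3 20/41 40/37 40/37 -1190/1517 -6 -4 W
4 160/169 32/41 32/41 -5984/6929 -7 -4 N
5 80/97 80/193 80/193 -11600/18721 -7 -5 E
6 160/349 32/65 32/65 -10784/22685 -8 -5 S
final -8 -6 W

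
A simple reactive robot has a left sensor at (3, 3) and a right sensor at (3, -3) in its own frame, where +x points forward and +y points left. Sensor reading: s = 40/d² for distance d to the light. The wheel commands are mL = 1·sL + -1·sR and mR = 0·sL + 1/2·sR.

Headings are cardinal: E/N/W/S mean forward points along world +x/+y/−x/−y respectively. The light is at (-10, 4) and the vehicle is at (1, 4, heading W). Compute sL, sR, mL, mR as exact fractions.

left sensor world pos  = (-2, 1); dL² = 73
right sensor world pos = (-2, 7); dR² = 73
sL = 40/73 = 40/73
sR = 40/73 = 40/73
mL = 1·sL + -1·sR = 0
mR = 0·sL + 1/2·sR = 20/73

40/73 40/73 0 20/73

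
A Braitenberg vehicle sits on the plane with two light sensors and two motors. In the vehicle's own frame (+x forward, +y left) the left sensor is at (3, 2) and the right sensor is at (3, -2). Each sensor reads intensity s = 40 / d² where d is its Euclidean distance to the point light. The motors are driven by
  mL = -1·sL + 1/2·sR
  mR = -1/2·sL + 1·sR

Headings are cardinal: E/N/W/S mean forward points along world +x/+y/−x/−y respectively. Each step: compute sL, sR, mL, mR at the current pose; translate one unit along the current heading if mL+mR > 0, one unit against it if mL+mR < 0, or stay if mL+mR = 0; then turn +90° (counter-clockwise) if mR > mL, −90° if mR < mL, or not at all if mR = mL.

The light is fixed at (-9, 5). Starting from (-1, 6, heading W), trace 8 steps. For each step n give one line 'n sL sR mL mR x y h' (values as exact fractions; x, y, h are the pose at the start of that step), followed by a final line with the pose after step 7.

0 20/13 20/17 -210/221 90/221 -1 6 W
1 8/25 40/53 76/1325 788/1325 0 6 S
2 10/37 10/37 -5/37 5/37 0 5 E
3 20/29 4/13 -202/377 -14/377 0 5 N
4 8/9 40/37 -116/333 212/333 0 4 W
5 10/29 10/13 15/377 225/377 -1 4 S
6 40/121 40/137 -3060/16577 2100/16577 -1 3 E
7 20/13 20/41 -690/533 -150/533 -2 3 N
final -2 2 W

n=0: pose=(-1,6,W); sL=20/13, sR=20/17; mL=-210/221, mR=90/221; mL+mR=-120/221 → advance -1; mR−mL=300/221 → turn +1·90°
n=1: pose=(0,6,S); sL=8/25, sR=40/53; mL=76/1325, mR=788/1325; mL+mR=864/1325 → advance +1; mR−mL=712/1325 → turn +1·90°
n=2: pose=(0,5,E); sL=10/37, sR=10/37; mL=-5/37, mR=5/37; mL+mR=0 → advance +0; mR−mL=10/37 → turn +1·90°
n=3: pose=(0,5,N); sL=20/29, sR=4/13; mL=-202/377, mR=-14/377; mL+mR=-216/377 → advance -1; mR−mL=188/377 → turn +1·90°
n=4: pose=(0,4,W); sL=8/9, sR=40/37; mL=-116/333, mR=212/333; mL+mR=32/111 → advance +1; mR−mL=328/333 → turn +1·90°
n=5: pose=(-1,4,S); sL=10/29, sR=10/13; mL=15/377, mR=225/377; mL+mR=240/377 → advance +1; mR−mL=210/377 → turn +1·90°
n=6: pose=(-1,3,E); sL=40/121, sR=40/137; mL=-3060/16577, mR=2100/16577; mL+mR=-960/16577 → advance -1; mR−mL=5160/16577 → turn +1·90°
n=7: pose=(-2,3,N); sL=20/13, sR=20/41; mL=-690/533, mR=-150/533; mL+mR=-840/533 → advance -1; mR−mL=540/533 → turn +1·90°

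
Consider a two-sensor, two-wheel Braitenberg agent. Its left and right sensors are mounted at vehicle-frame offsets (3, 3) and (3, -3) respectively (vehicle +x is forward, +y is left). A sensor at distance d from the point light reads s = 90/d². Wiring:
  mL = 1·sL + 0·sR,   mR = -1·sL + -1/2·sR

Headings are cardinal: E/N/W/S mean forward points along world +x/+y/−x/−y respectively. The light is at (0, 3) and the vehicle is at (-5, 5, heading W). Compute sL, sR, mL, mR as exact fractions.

18/13 90/89 18/13 -2187/1157

left sensor world pos  = (-8, 2); dL² = 65
right sensor world pos = (-8, 8); dR² = 89
sL = 90/65 = 18/13
sR = 90/89 = 90/89
mL = 1·sL + 0·sR = 18/13
mR = -1·sL + -1/2·sR = -2187/1157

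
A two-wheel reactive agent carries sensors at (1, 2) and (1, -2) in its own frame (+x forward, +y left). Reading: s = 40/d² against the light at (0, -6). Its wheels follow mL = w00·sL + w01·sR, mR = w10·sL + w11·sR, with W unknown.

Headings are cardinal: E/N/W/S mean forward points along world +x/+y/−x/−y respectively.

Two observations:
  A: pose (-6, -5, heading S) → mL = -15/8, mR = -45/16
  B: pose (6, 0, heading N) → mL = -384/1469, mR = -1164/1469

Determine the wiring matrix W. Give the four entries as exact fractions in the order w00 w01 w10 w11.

-1 1 -1 -1/2

obs A: pose=(-6,-5,S) → sL=5/2, sR=5/8, mL=-15/8, mR=-45/16
obs B: pose=(6,0,N) → sL=8/13, sR=40/113, mL=-384/1469, mR=-1164/1469
sensor matrix S = [[5/2, 5/8], [8/13, 40/113]]; det S = 735/1469
solve [mL_A; mL_B] = S·[w00; w01] and [mR_A; mR_B] = S·[w10; w11]:
  w00 = -1, w01 = 1, w10 = -1, w11 = -1/2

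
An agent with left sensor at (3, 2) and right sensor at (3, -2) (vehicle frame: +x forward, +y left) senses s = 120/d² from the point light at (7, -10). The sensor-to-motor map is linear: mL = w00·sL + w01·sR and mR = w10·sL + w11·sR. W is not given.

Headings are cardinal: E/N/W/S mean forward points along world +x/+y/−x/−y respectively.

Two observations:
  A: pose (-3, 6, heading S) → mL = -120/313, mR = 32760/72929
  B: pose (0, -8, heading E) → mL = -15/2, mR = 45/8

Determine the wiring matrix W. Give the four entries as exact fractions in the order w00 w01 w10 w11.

obs A: pose=(-3,6,S) → sL=120/233, sR=120/313, mL=-120/313, mR=32760/72929
obs B: pose=(0,-8,E) → sL=15/4, sR=15/2, mL=-15/2, mR=45/8
sensor matrix S = [[120/233, 120/313], [15/4, 15/2]]; det S = 176850/72929
solve [mL_A; mL_B] = S·[w00; w01] and [mR_A; mR_B] = S·[w10; w11]:
  w00 = 0, w01 = -1, w10 = 1/2, w11 = 1/2

0 -1 1/2 1/2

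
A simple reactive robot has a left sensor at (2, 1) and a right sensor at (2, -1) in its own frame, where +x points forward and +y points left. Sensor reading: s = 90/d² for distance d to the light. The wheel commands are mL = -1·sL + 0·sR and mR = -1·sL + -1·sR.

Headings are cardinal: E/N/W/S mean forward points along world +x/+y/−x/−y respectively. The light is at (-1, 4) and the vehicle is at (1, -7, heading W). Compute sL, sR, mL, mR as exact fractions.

5/8 9/10 -5/8 -61/40

left sensor world pos  = (-1, -8); dL² = 144
right sensor world pos = (-1, -6); dR² = 100
sL = 90/144 = 5/8
sR = 90/100 = 9/10
mL = -1·sL + 0·sR = -5/8
mR = -1·sL + -1·sR = -61/40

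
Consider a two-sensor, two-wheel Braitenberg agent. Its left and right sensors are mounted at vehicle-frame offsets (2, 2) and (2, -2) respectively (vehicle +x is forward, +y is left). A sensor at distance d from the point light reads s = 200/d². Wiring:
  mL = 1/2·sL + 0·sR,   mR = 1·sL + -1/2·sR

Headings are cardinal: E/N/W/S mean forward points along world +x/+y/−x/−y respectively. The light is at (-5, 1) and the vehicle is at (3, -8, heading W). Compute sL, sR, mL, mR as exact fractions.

200/157 40/17 100/157 260/2669

left sensor world pos  = (1, -10); dL² = 157
right sensor world pos = (1, -6); dR² = 85
sL = 200/157 = 200/157
sR = 200/85 = 40/17
mL = 1/2·sL + 0·sR = 100/157
mR = 1·sL + -1/2·sR = 260/2669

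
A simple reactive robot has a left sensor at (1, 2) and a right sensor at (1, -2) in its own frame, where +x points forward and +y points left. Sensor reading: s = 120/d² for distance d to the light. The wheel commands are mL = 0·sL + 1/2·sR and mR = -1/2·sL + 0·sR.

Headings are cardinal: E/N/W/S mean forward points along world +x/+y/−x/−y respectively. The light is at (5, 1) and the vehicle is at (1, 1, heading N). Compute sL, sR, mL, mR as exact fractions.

120/37 24 12 -60/37

left sensor world pos  = (-1, 2); dL² = 37
right sensor world pos = (3, 2); dR² = 5
sL = 120/37 = 120/37
sR = 120/5 = 24
mL = 0·sL + 1/2·sR = 12
mR = -1/2·sL + 0·sR = -60/37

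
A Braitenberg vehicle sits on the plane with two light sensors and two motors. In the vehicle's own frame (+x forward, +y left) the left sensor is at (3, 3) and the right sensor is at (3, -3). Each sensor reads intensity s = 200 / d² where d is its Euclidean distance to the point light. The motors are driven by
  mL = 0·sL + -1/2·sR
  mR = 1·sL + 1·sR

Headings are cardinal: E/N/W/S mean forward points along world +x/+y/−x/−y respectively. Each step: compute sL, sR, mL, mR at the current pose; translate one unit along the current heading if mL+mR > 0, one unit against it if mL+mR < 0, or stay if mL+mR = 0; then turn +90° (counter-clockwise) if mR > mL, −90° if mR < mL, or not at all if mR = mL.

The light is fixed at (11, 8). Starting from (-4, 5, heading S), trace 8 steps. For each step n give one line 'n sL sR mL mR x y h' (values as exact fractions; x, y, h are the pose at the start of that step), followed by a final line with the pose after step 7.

0 10/9 5/9 -5/18 5/3 -4 5 S
1 40/29 200/193 -100/193 13520/5597 -4 4 E
2 20/29 100/61 -50/61 4120/1769 -3 4 N
3 8/13 200/289 -100/289 4912/3757 -3 5 W
4 10/9 5/9 -5/18 5/3 -4 5 S
5 40/29 200/193 -100/193 13520/5597 -4 4 E
6 20/29 100/61 -50/61 4120/1769 -3 4 N
7 8/13 200/289 -100/289 4912/3757 -3 5 W
final -4 5 S

n=0: pose=(-4,5,S); sL=10/9, sR=5/9; mL=-5/18, mR=5/3; mL+mR=25/18 → advance +1; mR−mL=35/18 → turn +1·90°
n=1: pose=(-4,4,E); sL=40/29, sR=200/193; mL=-100/193, mR=13520/5597; mL+mR=10620/5597 → advance +1; mR−mL=16420/5597 → turn +1·90°
n=2: pose=(-3,4,N); sL=20/29, sR=100/61; mL=-50/61, mR=4120/1769; mL+mR=2670/1769 → advance +1; mR−mL=5570/1769 → turn +1·90°
n=3: pose=(-3,5,W); sL=8/13, sR=200/289; mL=-100/289, mR=4912/3757; mL+mR=3612/3757 → advance +1; mR−mL=6212/3757 → turn +1·90°
n=4: pose=(-4,5,S); sL=10/9, sR=5/9; mL=-5/18, mR=5/3; mL+mR=25/18 → advance +1; mR−mL=35/18 → turn +1·90°
n=5: pose=(-4,4,E); sL=40/29, sR=200/193; mL=-100/193, mR=13520/5597; mL+mR=10620/5597 → advance +1; mR−mL=16420/5597 → turn +1·90°
n=6: pose=(-3,4,N); sL=20/29, sR=100/61; mL=-50/61, mR=4120/1769; mL+mR=2670/1769 → advance +1; mR−mL=5570/1769 → turn +1·90°
n=7: pose=(-3,5,W); sL=8/13, sR=200/289; mL=-100/289, mR=4912/3757; mL+mR=3612/3757 → advance +1; mR−mL=6212/3757 → turn +1·90°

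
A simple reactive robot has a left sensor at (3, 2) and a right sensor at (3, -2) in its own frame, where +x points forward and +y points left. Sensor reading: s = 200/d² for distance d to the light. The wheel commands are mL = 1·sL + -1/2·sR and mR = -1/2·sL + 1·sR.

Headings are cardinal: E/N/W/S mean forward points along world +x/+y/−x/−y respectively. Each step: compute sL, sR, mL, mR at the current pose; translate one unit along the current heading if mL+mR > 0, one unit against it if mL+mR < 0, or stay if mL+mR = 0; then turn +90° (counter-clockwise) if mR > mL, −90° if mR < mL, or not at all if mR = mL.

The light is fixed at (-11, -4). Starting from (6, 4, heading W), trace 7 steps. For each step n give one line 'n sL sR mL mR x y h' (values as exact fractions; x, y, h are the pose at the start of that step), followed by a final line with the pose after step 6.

n=0: pose=(6,4,W); sL=25/29, sR=25/37; mL=1125/2146, mR=525/2146; mL+mR=825/1073 → advance +1; mR−mL=-300/1073 → turn -1·90°
n=1: pose=(5,4,N); sL=200/317, sR=40/89; mL=11460/28213, mR=3780/28213; mL+mR=15240/28213 → advance +1; mR−mL=-7680/28213 → turn -1·90°
n=2: pose=(5,5,E); sL=100/241, sR=20/41; mL=1690/9881, mR=2770/9881; mL+mR=4460/9881 → advance +1; mR−mL=1080/9881 → turn +1·90°
n=3: pose=(6,5,N); sL=200/369, sR=40/101; mL=12820/37269, mR=4660/37269; mL+mR=17480/37269 → advance +1; mR−mL=-2720/12423 → turn -1·90°
n=4: pose=(6,6,E); sL=25/68, sR=25/58; mL=75/493, mR=975/3944; mL+mR=1575/3944 → advance +1; mR−mL=375/3944 → turn +1·90°
n=5: pose=(7,6,N); sL=8/17, sR=200/569; mL=2852/9673, mR=1124/9673; mL+mR=3976/9673 → advance +1; mR−mL=-1728/9673 → turn -1·90°
n=6: pose=(7,7,E); sL=20/61, sR=100/261; mL=2170/15921, mR=3490/15921; mL+mR=5660/15921 → advance +1; mR−mL=440/5307 → turn +1·90°

0 25/29 25/37 1125/2146 525/2146 6 4 W
1 200/317 40/89 11460/28213 3780/28213 5 4 N
2 100/241 20/41 1690/9881 2770/9881 5 5 E
3 200/369 40/101 12820/37269 4660/37269 6 5 N
4 25/68 25/58 75/493 975/3944 6 6 E
5 8/17 200/569 2852/9673 1124/9673 7 6 N
6 20/61 100/261 2170/15921 3490/15921 7 7 E
final 8 7 N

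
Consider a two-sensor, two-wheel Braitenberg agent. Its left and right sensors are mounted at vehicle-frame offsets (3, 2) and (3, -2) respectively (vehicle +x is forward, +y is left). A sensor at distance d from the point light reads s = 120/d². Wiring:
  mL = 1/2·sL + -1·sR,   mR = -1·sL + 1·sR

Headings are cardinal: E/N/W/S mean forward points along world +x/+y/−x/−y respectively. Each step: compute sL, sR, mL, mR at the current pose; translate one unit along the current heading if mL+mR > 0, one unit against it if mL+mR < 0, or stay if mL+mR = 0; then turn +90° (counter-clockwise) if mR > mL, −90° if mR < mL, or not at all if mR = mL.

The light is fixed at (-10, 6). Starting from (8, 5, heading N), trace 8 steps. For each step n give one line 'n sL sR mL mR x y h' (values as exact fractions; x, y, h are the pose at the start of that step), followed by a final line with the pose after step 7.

0 6/13 30/101 -87/1313 -216/1313 8 5 N
1 40/147 120/457 -8500/67179 -640/67179 8 4 E
2 60/113 60/181 -1350/20453 -4080/20453 7 4 N
3 120/401 24/85 -4524/34085 -576/34085 7 3 E
4 30/49 10/27 -85/1323 -320/1323 6 3 N
5 24/73 120/397 -3996/28981 -768/28981 6 2 E
6 12/17 12/29 -30/493 -144/493 5 2 N
7 40/111 120/373 -5860/41403 -1600/41403 5 1 E
final 4 1 N

n=0: pose=(8,5,N); sL=6/13, sR=30/101; mL=-87/1313, mR=-216/1313; mL+mR=-3/13 → advance -1; mR−mL=-129/1313 → turn -1·90°
n=1: pose=(8,4,E); sL=40/147, sR=120/457; mL=-8500/67179, mR=-640/67179; mL+mR=-20/147 → advance -1; mR−mL=2620/22393 → turn +1·90°
n=2: pose=(7,4,N); sL=60/113, sR=60/181; mL=-1350/20453, mR=-4080/20453; mL+mR=-30/113 → advance -1; mR−mL=-2730/20453 → turn -1·90°
n=3: pose=(7,3,E); sL=120/401, sR=24/85; mL=-4524/34085, mR=-576/34085; mL+mR=-60/401 → advance -1; mR−mL=3948/34085 → turn +1·90°
n=4: pose=(6,3,N); sL=30/49, sR=10/27; mL=-85/1323, mR=-320/1323; mL+mR=-15/49 → advance -1; mR−mL=-235/1323 → turn -1·90°
n=5: pose=(6,2,E); sL=24/73, sR=120/397; mL=-3996/28981, mR=-768/28981; mL+mR=-12/73 → advance -1; mR−mL=3228/28981 → turn +1·90°
n=6: pose=(5,2,N); sL=12/17, sR=12/29; mL=-30/493, mR=-144/493; mL+mR=-6/17 → advance -1; mR−mL=-114/493 → turn -1·90°
n=7: pose=(5,1,E); sL=40/111, sR=120/373; mL=-5860/41403, mR=-1600/41403; mL+mR=-20/111 → advance -1; mR−mL=1420/13801 → turn +1·90°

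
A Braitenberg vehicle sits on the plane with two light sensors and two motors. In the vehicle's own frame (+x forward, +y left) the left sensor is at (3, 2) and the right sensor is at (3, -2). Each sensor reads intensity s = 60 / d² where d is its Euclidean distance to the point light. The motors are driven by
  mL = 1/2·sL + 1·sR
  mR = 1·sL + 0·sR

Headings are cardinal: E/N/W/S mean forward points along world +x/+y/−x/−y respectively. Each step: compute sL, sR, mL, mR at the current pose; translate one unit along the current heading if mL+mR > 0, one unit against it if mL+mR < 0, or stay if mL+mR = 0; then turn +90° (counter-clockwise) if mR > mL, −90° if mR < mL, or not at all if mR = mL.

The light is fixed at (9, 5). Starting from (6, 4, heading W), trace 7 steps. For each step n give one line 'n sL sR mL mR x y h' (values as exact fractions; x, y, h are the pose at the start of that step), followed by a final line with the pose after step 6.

0 4/3 60/37 254/111 4/3 6 4 W
1 3/2 15/2 33/4 3/2 5 4 N
2 12 12 18 12 5 5 E
3 6 30/17 81/17 6 6 5 S
4 60 20/3 110/3 60 6 4 E
5 3 15 33/2 3 7 4 N
6 12 12 18 12 7 5 E
final 8 5 S

n=0: pose=(6,4,W); sL=4/3, sR=60/37; mL=254/111, mR=4/3; mL+mR=134/37 → advance +1; mR−mL=-106/111 → turn -1·90°
n=1: pose=(5,4,N); sL=3/2, sR=15/2; mL=33/4, mR=3/2; mL+mR=39/4 → advance +1; mR−mL=-27/4 → turn -1·90°
n=2: pose=(5,5,E); sL=12, sR=12; mL=18, mR=12; mL+mR=30 → advance +1; mR−mL=-6 → turn -1·90°
n=3: pose=(6,5,S); sL=6, sR=30/17; mL=81/17, mR=6; mL+mR=183/17 → advance +1; mR−mL=21/17 → turn +1·90°
n=4: pose=(6,4,E); sL=60, sR=20/3; mL=110/3, mR=60; mL+mR=290/3 → advance +1; mR−mL=70/3 → turn +1·90°
n=5: pose=(7,4,N); sL=3, sR=15; mL=33/2, mR=3; mL+mR=39/2 → advance +1; mR−mL=-27/2 → turn -1·90°
n=6: pose=(7,5,E); sL=12, sR=12; mL=18, mR=12; mL+mR=30 → advance +1; mR−mL=-6 → turn -1·90°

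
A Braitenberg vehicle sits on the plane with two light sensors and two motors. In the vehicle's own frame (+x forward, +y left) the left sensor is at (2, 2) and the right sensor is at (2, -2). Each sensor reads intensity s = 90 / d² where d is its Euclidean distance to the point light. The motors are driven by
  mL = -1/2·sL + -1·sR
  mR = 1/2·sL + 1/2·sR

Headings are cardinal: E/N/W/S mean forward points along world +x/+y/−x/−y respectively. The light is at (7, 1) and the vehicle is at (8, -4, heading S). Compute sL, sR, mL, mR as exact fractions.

left sensor world pos  = (10, -6); dL² = 58
right sensor world pos = (6, -6); dR² = 50
sL = 90/58 = 45/29
sR = 90/50 = 9/5
mL = -1/2·sL + -1·sR = -747/290
mR = 1/2·sL + 1/2·sR = 243/145

45/29 9/5 -747/290 243/145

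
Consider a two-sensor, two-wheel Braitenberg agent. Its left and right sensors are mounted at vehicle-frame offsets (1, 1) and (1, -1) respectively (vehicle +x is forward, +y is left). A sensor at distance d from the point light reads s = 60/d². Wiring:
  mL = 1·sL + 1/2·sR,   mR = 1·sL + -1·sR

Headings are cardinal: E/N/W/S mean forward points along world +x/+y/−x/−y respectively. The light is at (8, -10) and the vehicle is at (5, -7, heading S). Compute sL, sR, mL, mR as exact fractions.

15/2 3 9 9/2

left sensor world pos  = (6, -8); dL² = 8
right sensor world pos = (4, -8); dR² = 20
sL = 60/8 = 15/2
sR = 60/20 = 3
mL = 1·sL + 1/2·sR = 9
mR = 1·sL + -1·sR = 9/2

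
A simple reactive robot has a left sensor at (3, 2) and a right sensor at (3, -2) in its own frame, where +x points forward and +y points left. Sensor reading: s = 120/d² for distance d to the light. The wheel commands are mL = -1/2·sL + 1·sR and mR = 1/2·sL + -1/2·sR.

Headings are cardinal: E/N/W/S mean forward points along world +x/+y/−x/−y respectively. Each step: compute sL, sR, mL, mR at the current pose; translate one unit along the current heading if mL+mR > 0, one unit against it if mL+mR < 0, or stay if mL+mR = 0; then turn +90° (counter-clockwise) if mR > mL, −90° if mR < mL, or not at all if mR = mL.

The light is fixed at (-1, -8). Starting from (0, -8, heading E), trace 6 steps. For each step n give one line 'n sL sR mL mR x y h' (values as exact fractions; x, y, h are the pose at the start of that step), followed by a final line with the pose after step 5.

n=0: pose=(0,-8,E); sL=6, sR=6; mL=3, mR=0; mL+mR=3 → advance +1; mR−mL=-3 → turn -1·90°
n=1: pose=(1,-8,S); sL=24/5, sR=40/3; mL=164/15, mR=-64/15; mL+mR=20/3 → advance +1; mR−mL=-76/5 → turn -1·90°
n=2: pose=(1,-9,W); sL=12, sR=60; mL=54, mR=-24; mL+mR=30 → advance +1; mR−mL=-78 → turn -1·90°
n=3: pose=(0,-9,N); sL=24, sR=120/13; mL=-36/13, mR=96/13; mL+mR=60/13 → advance +1; mR−mL=132/13 → turn +1·90°
n=4: pose=(0,-8,W); sL=15, sR=15; mL=15/2, mR=0; mL+mR=15/2 → advance +1; mR−mL=-15/2 → turn -1·90°
n=5: pose=(-1,-8,N); sL=120/13, sR=120/13; mL=60/13, mR=0; mL+mR=60/13 → advance +1; mR−mL=-60/13 → turn -1·90°

0 6 6 3 0 0 -8 E
1 24/5 40/3 164/15 -64/15 1 -8 S
2 12 60 54 -24 1 -9 W
3 24 120/13 -36/13 96/13 0 -9 N
4 15 15 15/2 0 0 -8 W
5 120/13 120/13 60/13 0 -1 -8 N
final -1 -7 E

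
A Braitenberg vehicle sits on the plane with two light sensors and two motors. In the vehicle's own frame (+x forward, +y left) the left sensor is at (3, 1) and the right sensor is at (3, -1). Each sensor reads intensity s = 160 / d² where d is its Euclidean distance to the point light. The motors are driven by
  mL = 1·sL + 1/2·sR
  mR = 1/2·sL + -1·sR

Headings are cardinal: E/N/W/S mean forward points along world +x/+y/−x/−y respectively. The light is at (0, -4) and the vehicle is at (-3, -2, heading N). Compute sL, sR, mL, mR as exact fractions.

left sensor world pos  = (-4, 1); dL² = 41
right sensor world pos = (-2, 1); dR² = 29
sL = 160/41 = 160/41
sR = 160/29 = 160/29
mL = 1·sL + 1/2·sR = 7920/1189
mR = 1/2·sL + -1·sR = -4240/1189

160/41 160/29 7920/1189 -4240/1189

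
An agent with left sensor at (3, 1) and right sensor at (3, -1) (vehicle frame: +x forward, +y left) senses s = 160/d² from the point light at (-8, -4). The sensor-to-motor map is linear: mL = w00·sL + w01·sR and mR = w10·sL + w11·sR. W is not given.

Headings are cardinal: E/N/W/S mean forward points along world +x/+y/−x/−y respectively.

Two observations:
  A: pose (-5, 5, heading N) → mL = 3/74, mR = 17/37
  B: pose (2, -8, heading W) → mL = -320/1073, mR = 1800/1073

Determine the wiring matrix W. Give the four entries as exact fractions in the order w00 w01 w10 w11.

1/2 -1/2 -1/2 1

obs A: pose=(-5,5,N) → sL=40/37, sR=1, mL=3/74, mR=17/37
obs B: pose=(2,-8,W) → sL=80/37, sR=80/29, mL=-320/1073, mR=1800/1073
sensor matrix S = [[40/37, 1], [80/37, 80/29]]; det S = 880/1073
solve [mL_A; mL_B] = S·[w00; w01] and [mR_A; mR_B] = S·[w10; w11]:
  w00 = 1/2, w01 = -1/2, w10 = -1/2, w11 = 1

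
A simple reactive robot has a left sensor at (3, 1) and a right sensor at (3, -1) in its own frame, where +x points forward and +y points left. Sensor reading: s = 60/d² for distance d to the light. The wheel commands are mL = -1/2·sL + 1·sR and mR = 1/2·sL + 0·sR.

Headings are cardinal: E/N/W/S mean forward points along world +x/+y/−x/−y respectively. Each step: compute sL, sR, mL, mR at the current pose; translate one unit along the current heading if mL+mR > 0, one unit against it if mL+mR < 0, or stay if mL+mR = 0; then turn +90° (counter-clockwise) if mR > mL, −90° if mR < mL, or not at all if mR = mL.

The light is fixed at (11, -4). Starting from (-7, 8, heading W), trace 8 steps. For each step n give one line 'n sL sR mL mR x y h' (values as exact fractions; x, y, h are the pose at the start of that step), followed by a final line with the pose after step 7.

n=0: pose=(-7,8,W); sL=30/281, sR=6/61; mL=771/17141, mR=15/281; mL+mR=6/61 → advance +1; mR−mL=144/17141 → turn +1·90°
n=1: pose=(-8,8,S); sL=4/27, sR=60/481; mL=658/12987, mR=2/27; mL+mR=60/481 → advance +1; mR−mL=304/12987 → turn +1·90°
n=2: pose=(-8,7,E); sL=3/20, sR=15/89; mL=333/3560, mR=3/40; mL+mR=15/89 → advance +1; mR−mL=-33/1780 → turn -1·90°
n=3: pose=(-7,7,S); sL=60/353, sR=12/85; mL=1686/30005, mR=30/353; mL+mR=12/85 → advance +1; mR−mL=864/30005 → turn +1·90°
n=4: pose=(-7,6,E); sL=30/173, sR=10/51; mL=965/8823, mR=15/173; mL+mR=10/51 → advance +1; mR−mL=-200/8823 → turn -1·90°
n=5: pose=(-6,6,S); sL=12/61, sR=60/373; mL=1422/22753, mR=6/61; mL+mR=60/373 → advance +1; mR−mL=816/22753 → turn +1·90°
n=6: pose=(-6,5,E); sL=15/74, sR=3/13; mL=249/1924, mR=15/148; mL+mR=3/13 → advance +1; mR−mL=-27/962 → turn -1·90°
n=7: pose=(-5,5,S); sL=20/87, sR=12/65; mL=394/5655, mR=10/87; mL+mR=12/65 → advance +1; mR−mL=256/5655 → turn +1·90°

0 30/281 6/61 771/17141 15/281 -7 8 W
1 4/27 60/481 658/12987 2/27 -8 8 S
2 3/20 15/89 333/3560 3/40 -8 7 E
3 60/353 12/85 1686/30005 30/353 -7 7 S
4 30/173 10/51 965/8823 15/173 -7 6 E
5 12/61 60/373 1422/22753 6/61 -6 6 S
6 15/74 3/13 249/1924 15/148 -6 5 E
7 20/87 12/65 394/5655 10/87 -5 5 S
final -5 4 E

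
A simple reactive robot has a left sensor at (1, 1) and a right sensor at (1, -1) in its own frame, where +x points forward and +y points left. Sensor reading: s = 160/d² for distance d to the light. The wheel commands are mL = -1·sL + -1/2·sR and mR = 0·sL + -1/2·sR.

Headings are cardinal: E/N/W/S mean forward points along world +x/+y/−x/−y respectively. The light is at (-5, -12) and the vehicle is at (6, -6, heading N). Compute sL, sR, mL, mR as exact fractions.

160/149 160/193 -42800/28757 -80/193

left sensor world pos  = (5, -5); dL² = 149
right sensor world pos = (7, -5); dR² = 193
sL = 160/149 = 160/149
sR = 160/193 = 160/193
mL = -1·sL + -1/2·sR = -42800/28757
mR = 0·sL + -1/2·sR = -80/193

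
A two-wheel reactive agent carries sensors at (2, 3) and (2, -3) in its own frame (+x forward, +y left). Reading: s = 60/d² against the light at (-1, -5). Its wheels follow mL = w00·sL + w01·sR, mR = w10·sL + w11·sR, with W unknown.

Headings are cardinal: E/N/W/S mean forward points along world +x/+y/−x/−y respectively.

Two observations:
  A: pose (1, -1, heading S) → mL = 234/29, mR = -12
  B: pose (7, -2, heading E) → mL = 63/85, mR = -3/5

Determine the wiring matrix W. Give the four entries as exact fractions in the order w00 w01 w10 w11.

obs A: pose=(1,-1,S) → sL=60/29, sR=12, mL=234/29, mR=-12
obs B: pose=(7,-2,E) → sL=15/34, sR=3/5, mL=63/85, mR=-3/5
sensor matrix S = [[60/29, 12], [15/34, 3/5]]; det S = -1998/493
solve [mL_A; mL_B] = S·[w00; w01] and [mR_A; mR_B] = S·[w10; w11]:
  w00 = 1, w01 = 1/2, w10 = 0, w11 = -1

1 1/2 0 -1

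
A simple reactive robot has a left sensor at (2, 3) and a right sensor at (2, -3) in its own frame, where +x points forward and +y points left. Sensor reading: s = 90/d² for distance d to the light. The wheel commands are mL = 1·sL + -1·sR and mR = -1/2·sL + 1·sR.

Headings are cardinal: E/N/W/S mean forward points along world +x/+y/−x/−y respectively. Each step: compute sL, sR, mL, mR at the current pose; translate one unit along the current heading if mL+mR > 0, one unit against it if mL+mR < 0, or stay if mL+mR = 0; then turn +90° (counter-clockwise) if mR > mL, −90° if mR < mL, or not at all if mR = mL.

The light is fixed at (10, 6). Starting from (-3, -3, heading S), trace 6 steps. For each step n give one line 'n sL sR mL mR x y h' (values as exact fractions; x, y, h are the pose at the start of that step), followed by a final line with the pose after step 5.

0 90/221 90/377 1080/6409 225/6409 -3 -3 S
1 45/197 45/137 -2700/26989 11565/53978 -3 -4 W
2 18/53 90/433 3024/22949 873/22949 -4 -4 S
3 45/226 9/32 -297/3616 657/3616 -4 -5 W
4 90/313 90/493 16200/154309 5985/154309 -5 -5 S
5 45/257 9/37 -648/9509 2961/19018 -5 -6 W
final -6 -6 S

n=0: pose=(-3,-3,S); sL=90/221, sR=90/377; mL=1080/6409, mR=225/6409; mL+mR=45/221 → advance +1; mR−mL=-855/6409 → turn -1·90°
n=1: pose=(-3,-4,W); sL=45/197, sR=45/137; mL=-2700/26989, mR=11565/53978; mL+mR=45/394 → advance +1; mR−mL=16965/53978 → turn +1·90°
n=2: pose=(-4,-4,S); sL=18/53, sR=90/433; mL=3024/22949, mR=873/22949; mL+mR=9/53 → advance +1; mR−mL=-2151/22949 → turn -1·90°
n=3: pose=(-4,-5,W); sL=45/226, sR=9/32; mL=-297/3616, mR=657/3616; mL+mR=45/452 → advance +1; mR−mL=477/1808 → turn +1·90°
n=4: pose=(-5,-5,S); sL=90/313, sR=90/493; mL=16200/154309, mR=5985/154309; mL+mR=45/313 → advance +1; mR−mL=-10215/154309 → turn -1·90°
n=5: pose=(-5,-6,W); sL=45/257, sR=9/37; mL=-648/9509, mR=2961/19018; mL+mR=45/514 → advance +1; mR−mL=4257/19018 → turn +1·90°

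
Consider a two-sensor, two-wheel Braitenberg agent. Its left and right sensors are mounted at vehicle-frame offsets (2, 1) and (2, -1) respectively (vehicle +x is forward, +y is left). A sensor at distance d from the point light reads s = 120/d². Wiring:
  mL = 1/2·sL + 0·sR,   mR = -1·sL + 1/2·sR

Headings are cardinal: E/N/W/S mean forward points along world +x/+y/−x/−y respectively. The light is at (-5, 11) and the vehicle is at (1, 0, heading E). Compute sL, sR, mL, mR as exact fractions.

30/41 15/26 15/41 -945/2132

left sensor world pos  = (3, 1); dL² = 164
right sensor world pos = (3, -1); dR² = 208
sL = 120/164 = 30/41
sR = 120/208 = 15/26
mL = 1/2·sL + 0·sR = 15/41
mR = -1·sL + 1/2·sR = -945/2132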